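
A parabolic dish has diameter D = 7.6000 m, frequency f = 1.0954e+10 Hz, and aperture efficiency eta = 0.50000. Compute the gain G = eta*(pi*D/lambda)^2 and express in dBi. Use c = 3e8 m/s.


lambda = c / f = 3.0000e+08 / 1.0954e+10 = 0.02738726 m
G_linear = 0.50000 * (pi * 7.6000 / 0.02738726)^2 = 380014.1
G_dBi = 10 * log10(380014.1) = 55.80 dBi

55.80 dBi


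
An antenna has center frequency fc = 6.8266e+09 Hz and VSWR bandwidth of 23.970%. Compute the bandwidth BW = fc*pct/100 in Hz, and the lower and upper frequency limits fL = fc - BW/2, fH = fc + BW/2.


BW = 6.8266e+09 * 23.970/100 = 1.636336e+09 Hz
fL = 6.8266e+09 - 1.636336e+09/2 = 6.008e+09 Hz
fH = 6.8266e+09 + 1.636336e+09/2 = 7.645e+09 Hz

BW=1.636e+09 Hz, fL=6.008e+09 Hz, fH=7.645e+09 Hz


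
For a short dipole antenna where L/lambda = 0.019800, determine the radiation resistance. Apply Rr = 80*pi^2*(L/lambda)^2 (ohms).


Rr = 80 * pi^2 * (0.019800)^2 = 80 * 9.869604 * 3.920400e-04 = 0.3095 ohm

0.3095 ohm


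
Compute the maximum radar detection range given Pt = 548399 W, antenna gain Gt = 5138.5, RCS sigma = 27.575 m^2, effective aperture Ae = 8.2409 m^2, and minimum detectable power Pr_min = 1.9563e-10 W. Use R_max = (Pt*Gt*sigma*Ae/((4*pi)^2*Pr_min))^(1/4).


R^4 = 548399*5138.5*27.575*8.2409 / ((4*pi)^2 * 1.9563e-10) = 2.072851e+19
R_max = 2.072851e+19^0.25 = 67475 m

67475 m


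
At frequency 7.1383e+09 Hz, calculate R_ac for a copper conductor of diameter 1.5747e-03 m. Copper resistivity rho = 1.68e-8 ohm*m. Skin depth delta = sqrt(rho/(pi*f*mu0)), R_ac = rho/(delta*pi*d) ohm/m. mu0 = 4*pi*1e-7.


delta = sqrt(1.68e-8 / (pi * 7.1383e+09 * 4*pi*1e-7)) = 7.721068e-07 m
R_ac = 1.68e-8 / (7.721068e-07 * pi * 1.5747e-03) = 4.398 ohm/m

4.398 ohm/m


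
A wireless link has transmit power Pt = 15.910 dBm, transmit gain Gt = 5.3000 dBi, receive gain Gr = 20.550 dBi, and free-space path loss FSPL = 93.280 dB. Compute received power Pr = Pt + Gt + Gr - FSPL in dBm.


Pr = 15.910 + 5.3000 + 20.550 - 93.280 = -51.52 dBm

-51.52 dBm


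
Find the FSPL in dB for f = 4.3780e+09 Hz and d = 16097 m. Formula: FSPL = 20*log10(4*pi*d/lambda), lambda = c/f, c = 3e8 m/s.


lambda = c / f = 3.0000e+08 / 4.3780e+09 = 0.06852444 m
FSPL = 20 * log10(4*pi*16097/0.06852444) = 129.4 dB

129.4 dB


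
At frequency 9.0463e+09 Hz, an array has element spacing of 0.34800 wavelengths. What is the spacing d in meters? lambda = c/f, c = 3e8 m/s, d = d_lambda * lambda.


lambda = c / f = 3.0000e+08 / 9.0463e+09 = 0.03316273 m
d = 0.34800 * 0.03316273 = 0.01154 m

0.01154 m


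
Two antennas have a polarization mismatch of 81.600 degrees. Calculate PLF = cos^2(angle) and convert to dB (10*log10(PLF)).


PLF_linear = cos^2(81.600 deg) = 0.02134025
PLF_dB = 10 * log10(0.02134025) = -16.71 dB

-16.71 dB


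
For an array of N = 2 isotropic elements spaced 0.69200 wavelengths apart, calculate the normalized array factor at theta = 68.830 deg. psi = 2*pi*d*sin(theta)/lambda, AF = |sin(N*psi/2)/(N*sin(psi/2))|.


psi = 2*pi*0.69200*sin(68.830 deg) = 4.054533 rad
AF = |sin(2*4.054533/2) / (2*sin(4.054533/2))| = 0.4408

0.4408


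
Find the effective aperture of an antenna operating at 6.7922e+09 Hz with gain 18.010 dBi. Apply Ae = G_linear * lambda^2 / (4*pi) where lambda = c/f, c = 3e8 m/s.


lambda = c / f = 3.0000e+08 / 6.7922e+09 = 0.04416831 m
G_linear = 10^(18.010/10) = 63.24119
Ae = G_linear * lambda^2 / (4*pi) = 63.24119 * 0.04416831^2 / (4*pi) = 9.818e-03 m^2

9.818e-03 m^2


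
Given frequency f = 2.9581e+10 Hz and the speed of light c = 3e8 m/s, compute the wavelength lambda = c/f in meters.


lambda = c / f = 3.0000e+08 / 2.9581e+10 = 0.01014 m

0.01014 m


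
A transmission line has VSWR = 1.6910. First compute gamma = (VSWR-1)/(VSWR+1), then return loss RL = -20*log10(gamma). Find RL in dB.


gamma = (1.6910 - 1) / (1.6910 + 1) = 0.2567819
RL = -20 * log10(0.2567819) = 11.81 dB

11.81 dB


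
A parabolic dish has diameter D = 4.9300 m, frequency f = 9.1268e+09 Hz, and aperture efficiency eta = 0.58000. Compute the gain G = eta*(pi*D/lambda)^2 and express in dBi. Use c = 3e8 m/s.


lambda = c / f = 3.0000e+08 / 9.1268e+09 = 0.03287023 m
G_linear = 0.58000 * (pi * 4.9300 / 0.03287023)^2 = 128770.4
G_dBi = 10 * log10(128770.4) = 51.10 dBi

51.10 dBi


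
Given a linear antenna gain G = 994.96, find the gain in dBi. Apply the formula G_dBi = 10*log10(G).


G_dBi = 10 * log10(994.96) = 29.98 dBi

29.98 dBi


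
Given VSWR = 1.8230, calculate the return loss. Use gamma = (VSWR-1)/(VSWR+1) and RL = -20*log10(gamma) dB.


gamma = (1.8230 - 1) / (1.8230 + 1) = 0.2915338
RL = -20 * log10(0.2915338) = 10.71 dB

10.71 dB


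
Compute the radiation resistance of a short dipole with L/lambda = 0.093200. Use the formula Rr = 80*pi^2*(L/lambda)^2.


Rr = 80 * pi^2 * (0.093200)^2 = 80 * 9.869604 * 8.686240e-03 = 6.858 ohm

6.858 ohm


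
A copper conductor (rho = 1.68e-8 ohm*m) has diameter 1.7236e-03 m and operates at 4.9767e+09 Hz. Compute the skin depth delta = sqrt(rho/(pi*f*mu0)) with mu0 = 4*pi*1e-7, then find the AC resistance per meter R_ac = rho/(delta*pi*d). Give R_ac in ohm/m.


delta = sqrt(1.68e-8 / (pi * 4.9767e+09 * 4*pi*1e-7)) = 9.247068e-07 m
R_ac = 1.68e-8 / (9.247068e-07 * pi * 1.7236e-03) = 3.355 ohm/m

3.355 ohm/m


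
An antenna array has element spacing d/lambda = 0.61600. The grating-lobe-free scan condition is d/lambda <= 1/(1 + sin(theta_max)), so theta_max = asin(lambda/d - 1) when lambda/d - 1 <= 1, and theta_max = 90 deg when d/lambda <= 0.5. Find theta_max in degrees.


lambda/d - 1 = 1/0.61600 - 1 = 0.6233766
theta_max = asin(0.6233766) = 38.56 deg

38.56 deg


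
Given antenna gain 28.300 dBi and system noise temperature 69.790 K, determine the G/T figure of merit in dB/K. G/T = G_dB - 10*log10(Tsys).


G/T = 28.300 - 10*log10(69.790) = 28.300 - 18.43793 = 9.862 dB/K

9.862 dB/K


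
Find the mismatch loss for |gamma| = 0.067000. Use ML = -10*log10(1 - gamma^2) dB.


ML = -10 * log10(1 - 0.067000^2) = -10 * log10(0.995511) = 0.01954 dB

0.01954 dB


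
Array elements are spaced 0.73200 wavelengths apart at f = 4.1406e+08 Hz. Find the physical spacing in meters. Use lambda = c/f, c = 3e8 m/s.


lambda = c / f = 3.0000e+08 / 4.1406e+08 = 0.7245327 m
d = 0.73200 * 0.7245327 = 0.5304 m

0.5304 m


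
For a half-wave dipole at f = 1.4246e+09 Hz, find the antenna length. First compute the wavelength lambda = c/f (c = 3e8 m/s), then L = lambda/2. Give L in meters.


lambda = c / f = 3.0000e+08 / 1.4246e+09 = 0.2105854 m
L = lambda / 2 = 0.2105854 / 2 = 0.1053 m

0.1053 m


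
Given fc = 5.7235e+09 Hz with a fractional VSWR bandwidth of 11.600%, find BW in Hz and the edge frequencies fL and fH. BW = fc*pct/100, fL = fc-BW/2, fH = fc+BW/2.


BW = 5.7235e+09 * 11.600/100 = 6.639260e+08 Hz
fL = 5.7235e+09 - 6.639260e+08/2 = 5.392e+09 Hz
fH = 5.7235e+09 + 6.639260e+08/2 = 6.055e+09 Hz

BW=6.639e+08 Hz, fL=5.392e+09 Hz, fH=6.055e+09 Hz


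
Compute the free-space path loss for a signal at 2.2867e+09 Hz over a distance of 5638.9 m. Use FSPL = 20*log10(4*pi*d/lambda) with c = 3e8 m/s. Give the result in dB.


lambda = c / f = 3.0000e+08 / 2.2867e+09 = 0.1311934 m
FSPL = 20 * log10(4*pi*5638.9/0.1311934) = 114.6 dB

114.6 dB


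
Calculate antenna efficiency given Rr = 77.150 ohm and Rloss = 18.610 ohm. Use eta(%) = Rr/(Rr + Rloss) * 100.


eta = 77.150 / (77.150 + 18.610) * 100 = 80.57%

80.57%


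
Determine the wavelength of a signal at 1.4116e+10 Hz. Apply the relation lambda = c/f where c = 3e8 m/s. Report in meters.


lambda = c / f = 3.0000e+08 / 1.4116e+10 = 0.02125 m

0.02125 m


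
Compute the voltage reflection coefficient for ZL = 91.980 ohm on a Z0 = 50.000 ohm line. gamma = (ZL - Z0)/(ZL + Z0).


gamma = (91.980 - 50.000) / (91.980 + 50.000) = 0.2957

0.2957


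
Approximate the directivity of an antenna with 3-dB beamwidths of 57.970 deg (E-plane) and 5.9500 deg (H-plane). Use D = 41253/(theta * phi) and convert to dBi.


D_linear = 41253 / (57.970 * 5.9500) = 119.6011
D_dBi = 10 * log10(119.6011) = 20.78 dBi

20.78 dBi


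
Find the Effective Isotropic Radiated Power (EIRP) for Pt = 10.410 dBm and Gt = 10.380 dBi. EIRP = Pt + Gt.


EIRP = Pt + Gt = 10.410 + 10.380 = 20.79 dBm

20.79 dBm


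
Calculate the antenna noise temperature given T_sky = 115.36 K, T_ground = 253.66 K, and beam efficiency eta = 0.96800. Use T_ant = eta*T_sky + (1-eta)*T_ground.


T_ant = 0.96800 * 115.36 + (1 - 0.96800) * 253.66 = 119.8 K

119.8 K


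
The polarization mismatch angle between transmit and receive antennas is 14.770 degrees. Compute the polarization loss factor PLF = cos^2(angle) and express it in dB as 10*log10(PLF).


PLF_linear = cos^2(14.770 deg) = 0.9350059
PLF_dB = 10 * log10(0.9350059) = -0.2919 dB

-0.2919 dB


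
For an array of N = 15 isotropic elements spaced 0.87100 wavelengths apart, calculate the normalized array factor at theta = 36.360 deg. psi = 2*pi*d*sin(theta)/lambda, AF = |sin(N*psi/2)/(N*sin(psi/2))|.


psi = 2*pi*0.87100*sin(36.360 deg) = 3.244500 rad
AF = |sin(15*3.244500/2) / (15*sin(3.244500/2))| = 0.04784

0.04784


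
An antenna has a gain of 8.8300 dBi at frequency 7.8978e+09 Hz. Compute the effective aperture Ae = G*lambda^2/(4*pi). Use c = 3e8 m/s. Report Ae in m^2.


lambda = c / f = 3.0000e+08 / 7.8978e+09 = 0.03798526 m
G_linear = 10^(8.8300/10) = 7.638358
Ae = G_linear * lambda^2 / (4*pi) = 7.638358 * 0.03798526^2 / (4*pi) = 8.770e-04 m^2

8.770e-04 m^2


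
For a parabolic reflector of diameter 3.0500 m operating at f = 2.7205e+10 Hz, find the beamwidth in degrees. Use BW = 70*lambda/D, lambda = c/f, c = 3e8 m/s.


lambda = c / f = 3.0000e+08 / 2.7205e+10 = 0.01102738 m
BW = 70 * 0.01102738 / 3.0500 = 0.2531 deg

0.2531 deg


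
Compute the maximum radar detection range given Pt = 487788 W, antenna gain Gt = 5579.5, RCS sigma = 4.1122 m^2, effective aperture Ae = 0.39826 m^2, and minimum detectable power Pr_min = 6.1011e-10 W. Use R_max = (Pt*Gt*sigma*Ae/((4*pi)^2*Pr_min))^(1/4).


R^4 = 487788*5579.5*4.1122*0.39826 / ((4*pi)^2 * 6.1011e-10) = 4.626360e+16
R_max = 4.626360e+16^0.25 = 14666 m

14666 m


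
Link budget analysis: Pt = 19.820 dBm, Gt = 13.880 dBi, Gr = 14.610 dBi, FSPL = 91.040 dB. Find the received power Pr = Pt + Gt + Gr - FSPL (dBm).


Pr = 19.820 + 13.880 + 14.610 - 91.040 = -42.73 dBm

-42.73 dBm


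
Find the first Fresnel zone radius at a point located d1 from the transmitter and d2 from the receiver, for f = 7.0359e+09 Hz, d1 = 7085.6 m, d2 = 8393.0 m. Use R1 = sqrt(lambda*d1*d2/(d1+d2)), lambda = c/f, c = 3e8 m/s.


lambda = c / f = 3.0000e+08 / 7.0359e+09 = 0.04263847 m
R1 = sqrt(0.04263847 * 7085.6 * 8393.0 / (7085.6 + 8393.0)) = 12.80 m

12.80 m


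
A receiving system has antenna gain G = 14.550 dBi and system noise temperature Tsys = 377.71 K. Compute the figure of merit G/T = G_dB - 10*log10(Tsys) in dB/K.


G/T = 14.550 - 10*log10(377.71) = 14.550 - 25.77158 = -11.22 dB/K

-11.22 dB/K


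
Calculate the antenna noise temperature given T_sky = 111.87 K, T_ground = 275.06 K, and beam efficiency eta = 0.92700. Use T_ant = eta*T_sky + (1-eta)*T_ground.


T_ant = 0.92700 * 111.87 + (1 - 0.92700) * 275.06 = 123.8 K

123.8 K


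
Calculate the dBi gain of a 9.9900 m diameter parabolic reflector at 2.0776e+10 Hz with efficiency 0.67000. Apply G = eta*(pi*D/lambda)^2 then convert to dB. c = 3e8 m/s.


lambda = c / f = 3.0000e+08 / 2.0776e+10 = 0.01443974 m
G_linear = 0.67000 * (pi * 9.9900 / 0.01443974)^2 = 3.165095e+06
G_dBi = 10 * log10(3.165095e+06) = 65.00 dBi

65.00 dBi


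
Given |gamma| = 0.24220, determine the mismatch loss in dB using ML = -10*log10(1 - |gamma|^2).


ML = -10 * log10(1 - 0.24220^2) = -10 * log10(0.94133916) = 0.2625 dB

0.2625 dB


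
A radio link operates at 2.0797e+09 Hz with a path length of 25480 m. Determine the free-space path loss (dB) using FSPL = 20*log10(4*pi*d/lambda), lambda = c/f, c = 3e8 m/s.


lambda = c / f = 3.0000e+08 / 2.0797e+09 = 0.1442516 m
FSPL = 20 * log10(4*pi*25480/0.1442516) = 126.9 dB

126.9 dB


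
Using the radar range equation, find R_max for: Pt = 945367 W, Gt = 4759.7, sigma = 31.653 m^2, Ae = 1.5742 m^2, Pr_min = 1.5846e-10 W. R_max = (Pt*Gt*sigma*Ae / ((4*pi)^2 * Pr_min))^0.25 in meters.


R^4 = 945367*4759.7*31.653*1.5742 / ((4*pi)^2 * 1.5846e-10) = 8.960153e+18
R_max = 8.960153e+18^0.25 = 54712 m

54712 m


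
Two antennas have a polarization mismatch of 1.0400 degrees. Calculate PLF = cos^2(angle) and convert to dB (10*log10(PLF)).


PLF_linear = cos^2(1.0400 deg) = 0.9996706
PLF_dB = 10 * log10(0.9996706) = -1.431e-03 dB

-1.431e-03 dB


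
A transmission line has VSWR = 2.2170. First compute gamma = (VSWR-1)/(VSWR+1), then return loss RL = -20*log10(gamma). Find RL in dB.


gamma = (2.2170 - 1) / (2.2170 + 1) = 0.3783028
RL = -20 * log10(0.3783028) = 8.443 dB

8.443 dB


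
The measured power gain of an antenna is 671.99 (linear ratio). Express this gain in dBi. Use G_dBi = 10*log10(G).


G_dBi = 10 * log10(671.99) = 28.27 dBi

28.27 dBi


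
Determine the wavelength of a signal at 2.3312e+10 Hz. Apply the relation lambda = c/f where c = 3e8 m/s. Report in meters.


lambda = c / f = 3.0000e+08 / 2.3312e+10 = 0.01287 m

0.01287 m


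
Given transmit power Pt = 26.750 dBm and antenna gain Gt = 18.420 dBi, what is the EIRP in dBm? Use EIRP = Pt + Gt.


EIRP = Pt + Gt = 26.750 + 18.420 = 45.17 dBm

45.17 dBm


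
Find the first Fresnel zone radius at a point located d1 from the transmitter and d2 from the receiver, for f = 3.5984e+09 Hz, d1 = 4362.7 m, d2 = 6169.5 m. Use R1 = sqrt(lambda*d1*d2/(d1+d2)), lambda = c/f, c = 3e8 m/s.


lambda = c / f = 3.0000e+08 / 3.5984e+09 = 0.08337039 m
R1 = sqrt(0.08337039 * 4362.7 * 6169.5 / (4362.7 + 6169.5)) = 14.60 m

14.60 m


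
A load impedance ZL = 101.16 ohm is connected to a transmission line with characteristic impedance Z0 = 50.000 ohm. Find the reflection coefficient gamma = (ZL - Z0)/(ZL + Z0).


gamma = (101.16 - 50.000) / (101.16 + 50.000) = 0.3384

0.3384


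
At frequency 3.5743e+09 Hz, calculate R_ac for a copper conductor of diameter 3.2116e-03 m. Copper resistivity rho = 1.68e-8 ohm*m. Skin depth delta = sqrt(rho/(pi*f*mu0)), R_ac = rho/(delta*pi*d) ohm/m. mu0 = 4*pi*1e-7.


delta = sqrt(1.68e-8 / (pi * 3.5743e+09 * 4*pi*1e-7)) = 1.091137e-06 m
R_ac = 1.68e-8 / (1.091137e-06 * pi * 3.2116e-03) = 1.526 ohm/m

1.526 ohm/m


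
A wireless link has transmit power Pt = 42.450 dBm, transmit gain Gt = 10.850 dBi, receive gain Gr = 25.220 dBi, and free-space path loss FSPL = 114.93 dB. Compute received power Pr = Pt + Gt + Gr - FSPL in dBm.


Pr = 42.450 + 10.850 + 25.220 - 114.93 = -36.41 dBm

-36.41 dBm


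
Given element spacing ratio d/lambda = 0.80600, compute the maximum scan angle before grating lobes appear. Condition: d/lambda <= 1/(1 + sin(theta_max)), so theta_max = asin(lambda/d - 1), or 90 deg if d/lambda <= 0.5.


lambda/d - 1 = 1/0.80600 - 1 = 0.2406948
theta_max = asin(0.2406948) = 13.93 deg

13.93 deg


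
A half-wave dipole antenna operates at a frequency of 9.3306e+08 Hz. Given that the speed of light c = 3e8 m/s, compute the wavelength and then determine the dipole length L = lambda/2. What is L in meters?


lambda = c / f = 3.0000e+08 / 9.3306e+08 = 0.3215227 m
L = lambda / 2 = 0.3215227 / 2 = 0.1608 m

0.1608 m


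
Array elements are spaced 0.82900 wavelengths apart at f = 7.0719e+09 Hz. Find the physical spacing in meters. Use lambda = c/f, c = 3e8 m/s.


lambda = c / f = 3.0000e+08 / 7.0719e+09 = 0.04242141 m
d = 0.82900 * 0.04242141 = 0.03517 m

0.03517 m


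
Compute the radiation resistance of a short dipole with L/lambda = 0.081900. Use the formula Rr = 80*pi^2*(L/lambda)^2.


Rr = 80 * pi^2 * (0.081900)^2 = 80 * 9.869604 * 6.707610e-03 = 5.296 ohm

5.296 ohm


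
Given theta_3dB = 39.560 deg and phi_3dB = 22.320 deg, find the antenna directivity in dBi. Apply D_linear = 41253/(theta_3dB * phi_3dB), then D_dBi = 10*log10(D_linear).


D_linear = 41253 / (39.560 * 22.320) = 46.72024
D_dBi = 10 * log10(46.72024) = 16.70 dBi

16.70 dBi


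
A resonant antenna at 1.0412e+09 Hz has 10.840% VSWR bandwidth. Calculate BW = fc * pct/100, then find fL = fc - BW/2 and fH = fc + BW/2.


BW = 1.0412e+09 * 10.840/100 = 1.128661e+08 Hz
fL = 1.0412e+09 - 1.128661e+08/2 = 9.848e+08 Hz
fH = 1.0412e+09 + 1.128661e+08/2 = 1.098e+09 Hz

BW=1.129e+08 Hz, fL=9.848e+08 Hz, fH=1.098e+09 Hz


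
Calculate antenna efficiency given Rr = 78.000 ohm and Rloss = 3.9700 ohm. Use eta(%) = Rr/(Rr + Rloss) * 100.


eta = 78.000 / (78.000 + 3.9700) * 100 = 95.16%

95.16%


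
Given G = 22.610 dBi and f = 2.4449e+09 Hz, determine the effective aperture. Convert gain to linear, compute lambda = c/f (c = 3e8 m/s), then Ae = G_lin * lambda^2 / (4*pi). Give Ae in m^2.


lambda = c / f = 3.0000e+08 / 2.4449e+09 = 0.1227044 m
G_linear = 10^(22.610/10) = 182.3896
Ae = G_linear * lambda^2 / (4*pi) = 182.3896 * 0.1227044^2 / (4*pi) = 0.2185 m^2

0.2185 m^2


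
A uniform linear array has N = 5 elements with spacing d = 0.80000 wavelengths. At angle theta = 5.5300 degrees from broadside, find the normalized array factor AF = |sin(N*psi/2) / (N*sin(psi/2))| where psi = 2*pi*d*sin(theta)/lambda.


psi = 2*pi*0.80000*sin(5.5300 deg) = 0.4843930 rad
AF = |sin(5*0.4843930/2) / (5*sin(0.4843930/2))| = 0.7805

0.7805


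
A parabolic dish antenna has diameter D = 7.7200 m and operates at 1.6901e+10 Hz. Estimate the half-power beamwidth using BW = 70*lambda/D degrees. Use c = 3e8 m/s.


lambda = c / f = 3.0000e+08 / 1.6901e+10 = 0.01775043 m
BW = 70 * 0.01775043 / 7.7200 = 0.1609 deg

0.1609 deg


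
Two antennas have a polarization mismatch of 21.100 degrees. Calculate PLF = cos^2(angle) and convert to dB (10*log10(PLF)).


PLF_linear = cos^2(21.100 deg) = 0.8704023
PLF_dB = 10 * log10(0.8704023) = -0.6028 dB

-0.6028 dB


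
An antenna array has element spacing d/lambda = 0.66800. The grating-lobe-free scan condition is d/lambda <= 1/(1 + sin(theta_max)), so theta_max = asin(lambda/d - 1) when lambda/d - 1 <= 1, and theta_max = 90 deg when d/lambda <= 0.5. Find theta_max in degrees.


lambda/d - 1 = 1/0.66800 - 1 = 0.4970060
theta_max = asin(0.4970060) = 29.80 deg

29.80 deg


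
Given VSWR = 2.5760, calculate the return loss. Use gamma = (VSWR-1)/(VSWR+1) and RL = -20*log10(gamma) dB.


gamma = (2.5760 - 1) / (2.5760 + 1) = 0.4407159
RL = -20 * log10(0.4407159) = 7.117 dB

7.117 dB


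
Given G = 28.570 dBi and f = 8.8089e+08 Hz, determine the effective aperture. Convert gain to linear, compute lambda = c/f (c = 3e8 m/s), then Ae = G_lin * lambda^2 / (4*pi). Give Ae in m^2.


lambda = c / f = 3.0000e+08 / 8.8089e+08 = 0.3405647 m
G_linear = 10^(28.570/10) = 719.4490
Ae = G_linear * lambda^2 / (4*pi) = 719.4490 * 0.3405647^2 / (4*pi) = 6.640 m^2

6.640 m^2


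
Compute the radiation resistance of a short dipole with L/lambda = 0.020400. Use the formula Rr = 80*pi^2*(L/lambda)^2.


Rr = 80 * pi^2 * (0.020400)^2 = 80 * 9.869604 * 4.161600e-04 = 0.3286 ohm

0.3286 ohm


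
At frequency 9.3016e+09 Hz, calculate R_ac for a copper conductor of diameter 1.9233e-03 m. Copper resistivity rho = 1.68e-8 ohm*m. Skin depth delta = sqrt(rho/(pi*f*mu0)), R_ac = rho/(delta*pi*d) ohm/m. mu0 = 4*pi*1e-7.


delta = sqrt(1.68e-8 / (pi * 9.3016e+09 * 4*pi*1e-7)) = 6.763881e-07 m
R_ac = 1.68e-8 / (6.763881e-07 * pi * 1.9233e-03) = 4.111 ohm/m

4.111 ohm/m


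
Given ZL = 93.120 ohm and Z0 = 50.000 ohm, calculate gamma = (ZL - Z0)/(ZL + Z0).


gamma = (93.120 - 50.000) / (93.120 + 50.000) = 0.3013

0.3013


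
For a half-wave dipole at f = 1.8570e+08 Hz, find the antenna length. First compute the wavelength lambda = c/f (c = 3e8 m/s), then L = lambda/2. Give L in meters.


lambda = c / f = 3.0000e+08 / 1.8570e+08 = 1.615509 m
L = lambda / 2 = 1.615509 / 2 = 0.8078 m

0.8078 m


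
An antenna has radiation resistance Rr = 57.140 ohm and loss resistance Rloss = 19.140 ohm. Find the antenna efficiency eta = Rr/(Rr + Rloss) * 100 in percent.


eta = 57.140 / (57.140 + 19.140) * 100 = 74.91%

74.91%


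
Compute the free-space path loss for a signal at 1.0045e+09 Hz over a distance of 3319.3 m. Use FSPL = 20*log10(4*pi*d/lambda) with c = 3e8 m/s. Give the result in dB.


lambda = c / f = 3.0000e+08 / 1.0045e+09 = 0.2986560 m
FSPL = 20 * log10(4*pi*3319.3/0.2986560) = 102.9 dB

102.9 dB


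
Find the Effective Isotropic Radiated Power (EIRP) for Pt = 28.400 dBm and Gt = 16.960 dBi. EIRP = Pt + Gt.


EIRP = Pt + Gt = 28.400 + 16.960 = 45.36 dBm

45.36 dBm


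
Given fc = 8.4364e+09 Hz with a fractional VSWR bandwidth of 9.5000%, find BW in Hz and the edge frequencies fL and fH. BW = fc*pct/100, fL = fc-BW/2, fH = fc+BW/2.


BW = 8.4364e+09 * 9.5000/100 = 8.014580e+08 Hz
fL = 8.4364e+09 - 8.014580e+08/2 = 8.036e+09 Hz
fH = 8.4364e+09 + 8.014580e+08/2 = 8.837e+09 Hz

BW=8.015e+08 Hz, fL=8.036e+09 Hz, fH=8.837e+09 Hz


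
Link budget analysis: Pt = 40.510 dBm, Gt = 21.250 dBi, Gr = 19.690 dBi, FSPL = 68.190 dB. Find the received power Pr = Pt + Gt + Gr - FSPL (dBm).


Pr = 40.510 + 21.250 + 19.690 - 68.190 = 13.26 dBm

13.26 dBm


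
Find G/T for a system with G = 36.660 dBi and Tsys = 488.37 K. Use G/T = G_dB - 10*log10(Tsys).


G/T = 36.660 - 10*log10(488.37) = 36.660 - 26.88749 = 9.773 dB/K

9.773 dB/K


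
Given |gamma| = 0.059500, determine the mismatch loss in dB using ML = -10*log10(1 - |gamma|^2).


ML = -10 * log10(1 - 0.059500^2) = -10 * log10(0.99645975) = 0.01540 dB

0.01540 dB


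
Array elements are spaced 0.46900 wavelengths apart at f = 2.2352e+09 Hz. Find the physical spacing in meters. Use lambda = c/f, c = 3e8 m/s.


lambda = c / f = 3.0000e+08 / 2.2352e+09 = 0.1342162 m
d = 0.46900 * 0.1342162 = 0.06295 m

0.06295 m


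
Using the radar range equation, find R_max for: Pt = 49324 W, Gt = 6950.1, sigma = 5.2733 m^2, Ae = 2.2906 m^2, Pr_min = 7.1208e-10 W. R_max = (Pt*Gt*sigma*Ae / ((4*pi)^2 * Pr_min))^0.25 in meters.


R^4 = 49324*6950.1*5.2733*2.2906 / ((4*pi)^2 * 7.1208e-10) = 3.682414e+16
R_max = 3.682414e+16^0.25 = 13853 m

13853 m


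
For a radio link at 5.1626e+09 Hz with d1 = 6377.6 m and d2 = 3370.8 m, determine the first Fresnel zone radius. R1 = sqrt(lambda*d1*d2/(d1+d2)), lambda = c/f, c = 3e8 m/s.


lambda = c / f = 3.0000e+08 / 5.1626e+09 = 0.05811025 m
R1 = sqrt(0.05811025 * 6377.6 * 3370.8 / (6377.6 + 3370.8)) = 11.32 m

11.32 m


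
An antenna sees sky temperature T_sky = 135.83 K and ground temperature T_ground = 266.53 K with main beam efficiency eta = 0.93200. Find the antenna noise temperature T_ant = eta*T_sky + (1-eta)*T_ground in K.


T_ant = 0.93200 * 135.83 + (1 - 0.93200) * 266.53 = 144.7 K

144.7 K


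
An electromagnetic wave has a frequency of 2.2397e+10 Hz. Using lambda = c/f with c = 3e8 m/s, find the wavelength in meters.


lambda = c / f = 3.0000e+08 / 2.2397e+10 = 0.01339 m

0.01339 m


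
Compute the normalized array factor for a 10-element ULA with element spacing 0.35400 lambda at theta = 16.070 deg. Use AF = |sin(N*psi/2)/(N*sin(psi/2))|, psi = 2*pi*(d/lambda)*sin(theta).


psi = 2*pi*0.35400*sin(16.070 deg) = 0.6156974 rad
AF = |sin(10*0.6156974/2) / (10*sin(0.6156974/2))| = 0.02081

0.02081


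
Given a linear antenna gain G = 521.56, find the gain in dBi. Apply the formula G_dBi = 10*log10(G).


G_dBi = 10 * log10(521.56) = 27.17 dBi

27.17 dBi


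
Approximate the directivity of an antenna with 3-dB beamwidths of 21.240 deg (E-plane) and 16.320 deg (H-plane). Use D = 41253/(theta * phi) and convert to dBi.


D_linear = 41253 / (21.240 * 16.320) = 119.0093
D_dBi = 10 * log10(119.0093) = 20.76 dBi

20.76 dBi


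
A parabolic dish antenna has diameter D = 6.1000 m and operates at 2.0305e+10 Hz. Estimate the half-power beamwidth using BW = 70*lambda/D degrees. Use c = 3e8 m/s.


lambda = c / f = 3.0000e+08 / 2.0305e+10 = 0.01477469 m
BW = 70 * 0.01477469 / 6.1000 = 0.1695 deg

0.1695 deg


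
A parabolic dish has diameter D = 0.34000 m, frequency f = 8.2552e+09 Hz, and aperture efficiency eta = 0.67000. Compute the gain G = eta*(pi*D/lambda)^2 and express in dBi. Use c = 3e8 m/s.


lambda = c / f = 3.0000e+08 / 8.2552e+09 = 0.03634073 m
G_linear = 0.67000 * (pi * 0.34000 / 0.03634073)^2 = 578.8221
G_dBi = 10 * log10(578.8221) = 27.63 dBi

27.63 dBi


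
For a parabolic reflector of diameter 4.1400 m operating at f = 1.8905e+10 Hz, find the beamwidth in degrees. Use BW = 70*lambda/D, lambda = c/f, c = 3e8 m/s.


lambda = c / f = 3.0000e+08 / 1.8905e+10 = 0.01586882 m
BW = 70 * 0.01586882 / 4.1400 = 0.2683 deg

0.2683 deg


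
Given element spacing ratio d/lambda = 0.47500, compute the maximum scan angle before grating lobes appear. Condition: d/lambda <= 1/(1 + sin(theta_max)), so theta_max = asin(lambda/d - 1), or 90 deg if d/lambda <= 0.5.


lambda/d - 1 = 1/0.47500 - 1 = 1.105263 >= 1
d/lambda <= 0.5, so the array can scan to endfire without grating lobes: theta_max = 90 deg

90 deg


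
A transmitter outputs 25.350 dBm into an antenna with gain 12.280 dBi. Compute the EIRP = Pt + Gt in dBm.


EIRP = Pt + Gt = 25.350 + 12.280 = 37.63 dBm

37.63 dBm


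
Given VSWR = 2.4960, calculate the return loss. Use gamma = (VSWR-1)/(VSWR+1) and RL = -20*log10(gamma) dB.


gamma = (2.4960 - 1) / (2.4960 + 1) = 0.4279176
RL = -20 * log10(0.4279176) = 7.373 dB

7.373 dB


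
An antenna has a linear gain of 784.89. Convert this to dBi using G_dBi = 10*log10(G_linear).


G_dBi = 10 * log10(784.89) = 28.95 dBi

28.95 dBi


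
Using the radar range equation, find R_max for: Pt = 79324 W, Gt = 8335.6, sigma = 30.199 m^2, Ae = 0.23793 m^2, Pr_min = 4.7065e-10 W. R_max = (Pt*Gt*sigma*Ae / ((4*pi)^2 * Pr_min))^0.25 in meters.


R^4 = 79324*8335.6*30.199*0.23793 / ((4*pi)^2 * 4.7065e-10) = 6.392422e+16
R_max = 6.392422e+16^0.25 = 15901 m

15901 m


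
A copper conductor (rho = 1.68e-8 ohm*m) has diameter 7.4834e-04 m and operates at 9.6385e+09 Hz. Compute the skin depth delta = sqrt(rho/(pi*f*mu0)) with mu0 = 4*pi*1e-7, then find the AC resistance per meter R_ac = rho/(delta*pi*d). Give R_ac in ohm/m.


delta = sqrt(1.68e-8 / (pi * 9.6385e+09 * 4*pi*1e-7)) = 6.644618e-07 m
R_ac = 1.68e-8 / (6.644618e-07 * pi * 7.4834e-04) = 10.75 ohm/m

10.75 ohm/m


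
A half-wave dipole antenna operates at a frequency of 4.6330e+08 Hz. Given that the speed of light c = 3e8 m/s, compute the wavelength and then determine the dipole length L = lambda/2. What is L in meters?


lambda = c / f = 3.0000e+08 / 4.6330e+08 = 0.6475286 m
L = lambda / 2 = 0.6475286 / 2 = 0.3238 m

0.3238 m


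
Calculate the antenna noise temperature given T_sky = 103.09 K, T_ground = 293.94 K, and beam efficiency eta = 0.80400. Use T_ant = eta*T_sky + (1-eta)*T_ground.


T_ant = 0.80400 * 103.09 + (1 - 0.80400) * 293.94 = 140.5 K

140.5 K


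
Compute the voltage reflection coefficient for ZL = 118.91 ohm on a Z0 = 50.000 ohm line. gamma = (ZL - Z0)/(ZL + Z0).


gamma = (118.91 - 50.000) / (118.91 + 50.000) = 0.4080

0.4080


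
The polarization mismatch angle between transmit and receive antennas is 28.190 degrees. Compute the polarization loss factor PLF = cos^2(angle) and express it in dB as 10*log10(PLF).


PLF_linear = cos^2(28.190 deg) = 0.7768411
PLF_dB = 10 * log10(0.7768411) = -1.097 dB

-1.097 dB


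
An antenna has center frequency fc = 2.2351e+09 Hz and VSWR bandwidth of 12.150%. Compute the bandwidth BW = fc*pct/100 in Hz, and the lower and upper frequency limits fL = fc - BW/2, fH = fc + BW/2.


BW = 2.2351e+09 * 12.150/100 = 2.715646e+08 Hz
fL = 2.2351e+09 - 2.715646e+08/2 = 2.099e+09 Hz
fH = 2.2351e+09 + 2.715646e+08/2 = 2.371e+09 Hz

BW=2.716e+08 Hz, fL=2.099e+09 Hz, fH=2.371e+09 Hz


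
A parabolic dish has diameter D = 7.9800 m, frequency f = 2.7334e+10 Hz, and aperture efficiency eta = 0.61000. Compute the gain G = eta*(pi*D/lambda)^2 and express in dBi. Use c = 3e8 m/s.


lambda = c / f = 3.0000e+08 / 2.7334e+10 = 0.01097534 m
G_linear = 0.61000 * (pi * 7.9800 / 0.01097534)^2 = 3.182727e+06
G_dBi = 10 * log10(3.182727e+06) = 65.03 dBi

65.03 dBi


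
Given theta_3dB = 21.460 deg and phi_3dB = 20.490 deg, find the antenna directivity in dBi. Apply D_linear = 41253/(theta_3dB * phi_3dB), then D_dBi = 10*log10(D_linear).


D_linear = 41253 / (21.460 * 20.490) = 93.81750
D_dBi = 10 * log10(93.81750) = 19.72 dBi

19.72 dBi


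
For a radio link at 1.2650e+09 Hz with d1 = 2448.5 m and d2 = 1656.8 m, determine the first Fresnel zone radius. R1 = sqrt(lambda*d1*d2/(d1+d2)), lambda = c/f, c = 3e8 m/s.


lambda = c / f = 3.0000e+08 / 1.2650e+09 = 0.2371542 m
R1 = sqrt(0.2371542 * 2448.5 * 1656.8 / (2448.5 + 1656.8)) = 15.31 m

15.31 m


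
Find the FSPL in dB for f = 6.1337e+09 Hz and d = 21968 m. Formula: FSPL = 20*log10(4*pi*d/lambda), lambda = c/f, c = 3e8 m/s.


lambda = c / f = 3.0000e+08 / 6.1337e+09 = 0.04891012 m
FSPL = 20 * log10(4*pi*21968/0.04891012) = 135.0 dB

135.0 dB


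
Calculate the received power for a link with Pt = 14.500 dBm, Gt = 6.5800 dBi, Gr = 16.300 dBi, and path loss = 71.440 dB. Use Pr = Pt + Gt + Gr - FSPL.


Pr = 14.500 + 6.5800 + 16.300 - 71.440 = -34.06 dBm

-34.06 dBm


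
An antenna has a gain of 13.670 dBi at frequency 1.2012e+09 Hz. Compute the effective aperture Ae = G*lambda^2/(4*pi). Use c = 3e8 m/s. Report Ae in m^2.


lambda = c / f = 3.0000e+08 / 1.2012e+09 = 0.2497502 m
G_linear = 10^(13.670/10) = 23.28091
Ae = G_linear * lambda^2 / (4*pi) = 23.28091 * 0.2497502^2 / (4*pi) = 0.1156 m^2

0.1156 m^2


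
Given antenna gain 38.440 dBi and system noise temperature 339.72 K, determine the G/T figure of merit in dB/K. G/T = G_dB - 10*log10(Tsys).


G/T = 38.440 - 10*log10(339.72) = 38.440 - 25.31121 = 13.13 dB/K

13.13 dB/K


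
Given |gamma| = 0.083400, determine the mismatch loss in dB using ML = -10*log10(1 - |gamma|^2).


ML = -10 * log10(1 - 0.083400^2) = -10 * log10(0.99304444) = 0.03031 dB

0.03031 dB


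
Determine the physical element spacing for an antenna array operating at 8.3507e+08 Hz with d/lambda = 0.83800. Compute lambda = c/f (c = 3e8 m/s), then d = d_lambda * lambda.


lambda = c / f = 3.0000e+08 / 8.3507e+08 = 0.3592513 m
d = 0.83800 * 0.3592513 = 0.3011 m

0.3011 m


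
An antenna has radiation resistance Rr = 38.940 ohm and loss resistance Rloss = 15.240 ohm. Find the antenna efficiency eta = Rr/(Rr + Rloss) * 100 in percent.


eta = 38.940 / (38.940 + 15.240) * 100 = 71.87%

71.87%


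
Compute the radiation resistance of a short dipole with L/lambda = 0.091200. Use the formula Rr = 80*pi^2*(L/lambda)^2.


Rr = 80 * pi^2 * (0.091200)^2 = 80 * 9.869604 * 8.317440e-03 = 6.567 ohm

6.567 ohm


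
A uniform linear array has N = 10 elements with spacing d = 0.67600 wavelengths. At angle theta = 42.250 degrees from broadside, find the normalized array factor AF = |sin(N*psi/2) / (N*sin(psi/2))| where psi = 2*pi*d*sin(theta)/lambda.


psi = 2*pi*0.67600*sin(42.250 deg) = 2.855833 rad
AF = |sin(10*2.855833/2) / (10*sin(2.855833/2))| = 0.1000

0.1000


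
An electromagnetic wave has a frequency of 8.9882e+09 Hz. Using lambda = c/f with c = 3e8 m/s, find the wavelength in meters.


lambda = c / f = 3.0000e+08 / 8.9882e+09 = 0.03338 m

0.03338 m


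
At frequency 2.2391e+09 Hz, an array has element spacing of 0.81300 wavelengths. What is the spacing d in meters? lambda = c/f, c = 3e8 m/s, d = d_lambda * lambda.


lambda = c / f = 3.0000e+08 / 2.2391e+09 = 0.1339824 m
d = 0.81300 * 0.1339824 = 0.1089 m

0.1089 m


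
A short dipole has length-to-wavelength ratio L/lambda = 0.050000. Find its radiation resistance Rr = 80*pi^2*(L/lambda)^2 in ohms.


Rr = 80 * pi^2 * (0.050000)^2 = 80 * 9.869604 * 2.500000e-03 = 1.974 ohm

1.974 ohm


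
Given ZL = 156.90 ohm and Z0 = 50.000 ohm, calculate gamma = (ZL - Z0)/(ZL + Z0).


gamma = (156.90 - 50.000) / (156.90 + 50.000) = 0.5167

0.5167


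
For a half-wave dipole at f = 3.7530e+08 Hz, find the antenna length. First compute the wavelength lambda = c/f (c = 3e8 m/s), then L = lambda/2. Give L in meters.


lambda = c / f = 3.0000e+08 / 3.7530e+08 = 0.7993605 m
L = lambda / 2 = 0.7993605 / 2 = 0.3997 m

0.3997 m


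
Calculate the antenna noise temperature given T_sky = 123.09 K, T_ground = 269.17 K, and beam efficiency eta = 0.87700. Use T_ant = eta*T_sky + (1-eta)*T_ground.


T_ant = 0.87700 * 123.09 + (1 - 0.87700) * 269.17 = 141.1 K

141.1 K


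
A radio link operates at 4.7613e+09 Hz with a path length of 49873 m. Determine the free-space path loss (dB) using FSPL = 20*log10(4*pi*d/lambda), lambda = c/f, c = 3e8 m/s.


lambda = c / f = 3.0000e+08 / 4.7613e+09 = 0.06300800 m
FSPL = 20 * log10(4*pi*49873/0.06300800) = 140.0 dB

140.0 dB


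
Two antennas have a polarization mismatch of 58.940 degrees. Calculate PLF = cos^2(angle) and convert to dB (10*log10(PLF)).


PLF_linear = cos^2(58.940 deg) = 0.2661894
PLF_dB = 10 * log10(0.2661894) = -5.748 dB

-5.748 dB


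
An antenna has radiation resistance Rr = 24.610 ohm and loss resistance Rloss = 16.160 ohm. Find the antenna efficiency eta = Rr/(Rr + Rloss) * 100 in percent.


eta = 24.610 / (24.610 + 16.160) * 100 = 60.36%

60.36%


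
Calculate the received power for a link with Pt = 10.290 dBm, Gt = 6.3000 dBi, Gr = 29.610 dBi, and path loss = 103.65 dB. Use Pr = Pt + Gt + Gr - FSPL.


Pr = 10.290 + 6.3000 + 29.610 - 103.65 = -57.45 dBm

-57.45 dBm


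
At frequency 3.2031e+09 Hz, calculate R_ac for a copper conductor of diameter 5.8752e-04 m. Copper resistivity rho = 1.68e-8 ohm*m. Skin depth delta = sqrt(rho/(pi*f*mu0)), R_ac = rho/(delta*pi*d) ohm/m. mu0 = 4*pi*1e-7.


delta = sqrt(1.68e-8 / (pi * 3.2031e+09 * 4*pi*1e-7)) = 1.152629e-06 m
R_ac = 1.68e-8 / (1.152629e-06 * pi * 5.8752e-04) = 7.897 ohm/m

7.897 ohm/m


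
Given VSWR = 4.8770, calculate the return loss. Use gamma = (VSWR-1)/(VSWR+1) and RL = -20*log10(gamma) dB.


gamma = (4.8770 - 1) / (4.8770 + 1) = 0.6596903
RL = -20 * log10(0.6596903) = 3.613 dB

3.613 dB


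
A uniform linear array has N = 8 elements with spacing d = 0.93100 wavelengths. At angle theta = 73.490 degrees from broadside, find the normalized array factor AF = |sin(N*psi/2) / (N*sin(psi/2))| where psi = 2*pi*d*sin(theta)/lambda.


psi = 2*pi*0.93100*sin(73.490 deg) = 5.608466 rad
AF = |sin(8*5.608466/2) / (8*sin(5.608466/2))| = 0.1618

0.1618


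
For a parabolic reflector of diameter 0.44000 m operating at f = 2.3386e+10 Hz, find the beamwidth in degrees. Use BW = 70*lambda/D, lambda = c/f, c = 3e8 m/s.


lambda = c / f = 3.0000e+08 / 2.3386e+10 = 0.01282819 m
BW = 70 * 0.01282819 / 0.44000 = 2.041 deg

2.041 deg


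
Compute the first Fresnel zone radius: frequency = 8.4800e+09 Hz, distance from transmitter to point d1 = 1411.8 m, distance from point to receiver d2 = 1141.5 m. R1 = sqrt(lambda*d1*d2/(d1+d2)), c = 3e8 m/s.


lambda = c / f = 3.0000e+08 / 8.4800e+09 = 0.03537736 m
R1 = sqrt(0.03537736 * 1411.8 * 1141.5 / (1411.8 + 1141.5)) = 4.725 m

4.725 m


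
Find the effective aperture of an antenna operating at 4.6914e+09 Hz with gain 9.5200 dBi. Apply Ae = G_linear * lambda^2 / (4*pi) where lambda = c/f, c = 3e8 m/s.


lambda = c / f = 3.0000e+08 / 4.6914e+09 = 0.06394680 m
G_linear = 10^(9.5200/10) = 8.953648
Ae = G_linear * lambda^2 / (4*pi) = 8.953648 * 0.06394680^2 / (4*pi) = 2.914e-03 m^2

2.914e-03 m^2


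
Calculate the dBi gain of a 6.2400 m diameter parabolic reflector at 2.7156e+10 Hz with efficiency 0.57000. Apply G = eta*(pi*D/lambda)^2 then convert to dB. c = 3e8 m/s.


lambda = c / f = 3.0000e+08 / 2.7156e+10 = 0.01104728 m
G_linear = 0.57000 * (pi * 6.2400 / 0.01104728)^2 = 1.794870e+06
G_dBi = 10 * log10(1.794870e+06) = 62.54 dBi

62.54 dBi


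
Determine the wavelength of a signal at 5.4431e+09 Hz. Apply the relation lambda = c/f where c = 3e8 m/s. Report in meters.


lambda = c / f = 3.0000e+08 / 5.4431e+09 = 0.05512 m

0.05512 m


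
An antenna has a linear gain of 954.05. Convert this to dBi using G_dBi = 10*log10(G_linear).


G_dBi = 10 * log10(954.05) = 29.80 dBi

29.80 dBi


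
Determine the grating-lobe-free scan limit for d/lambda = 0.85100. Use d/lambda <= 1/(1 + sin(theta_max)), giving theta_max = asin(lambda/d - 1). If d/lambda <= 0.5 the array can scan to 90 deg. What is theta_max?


lambda/d - 1 = 1/0.85100 - 1 = 0.1750881
theta_max = asin(0.1750881) = 10.08 deg

10.08 deg


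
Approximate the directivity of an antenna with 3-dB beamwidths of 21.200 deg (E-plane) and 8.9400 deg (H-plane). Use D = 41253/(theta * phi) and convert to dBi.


D_linear = 41253 / (21.200 * 8.9400) = 217.6618
D_dBi = 10 * log10(217.6618) = 23.38 dBi

23.38 dBi


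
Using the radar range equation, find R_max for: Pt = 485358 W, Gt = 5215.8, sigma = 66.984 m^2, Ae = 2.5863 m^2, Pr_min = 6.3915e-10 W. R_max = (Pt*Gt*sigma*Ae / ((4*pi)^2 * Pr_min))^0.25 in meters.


R^4 = 485358*5215.8*66.984*2.5863 / ((4*pi)^2 * 6.3915e-10) = 4.345208e+18
R_max = 4.345208e+18^0.25 = 45657 m

45657 m


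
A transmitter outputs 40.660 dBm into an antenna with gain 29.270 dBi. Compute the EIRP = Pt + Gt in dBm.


EIRP = Pt + Gt = 40.660 + 29.270 = 69.93 dBm

69.93 dBm


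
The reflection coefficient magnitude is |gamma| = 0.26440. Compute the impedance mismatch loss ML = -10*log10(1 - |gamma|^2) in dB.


ML = -10 * log10(1 - 0.26440^2) = -10 * log10(0.93009264) = 0.3147 dB

0.3147 dB


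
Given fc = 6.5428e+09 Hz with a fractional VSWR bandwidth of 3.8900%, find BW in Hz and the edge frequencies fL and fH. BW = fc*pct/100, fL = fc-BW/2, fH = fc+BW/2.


BW = 6.5428e+09 * 3.8900/100 = 2.545149e+08 Hz
fL = 6.5428e+09 - 2.545149e+08/2 = 6.416e+09 Hz
fH = 6.5428e+09 + 2.545149e+08/2 = 6.670e+09 Hz

BW=2.545e+08 Hz, fL=6.416e+09 Hz, fH=6.670e+09 Hz


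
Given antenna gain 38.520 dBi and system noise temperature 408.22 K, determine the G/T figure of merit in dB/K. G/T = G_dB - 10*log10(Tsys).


G/T = 38.520 - 10*log10(408.22) = 38.520 - 26.10894 = 12.41 dB/K

12.41 dB/K


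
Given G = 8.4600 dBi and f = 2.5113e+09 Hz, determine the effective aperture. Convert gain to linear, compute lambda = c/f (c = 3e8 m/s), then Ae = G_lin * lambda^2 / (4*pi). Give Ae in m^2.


lambda = c / f = 3.0000e+08 / 2.5113e+09 = 0.1194600 m
G_linear = 10^(8.4600/10) = 7.014553
Ae = G_linear * lambda^2 / (4*pi) = 7.014553 * 0.1194600^2 / (4*pi) = 7.966e-03 m^2

7.966e-03 m^2


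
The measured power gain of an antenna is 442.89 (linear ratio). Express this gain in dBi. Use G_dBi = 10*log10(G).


G_dBi = 10 * log10(442.89) = 26.46 dBi

26.46 dBi


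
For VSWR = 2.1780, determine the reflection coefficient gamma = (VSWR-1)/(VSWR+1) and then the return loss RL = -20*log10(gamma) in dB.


gamma = (2.1780 - 1) / (2.1780 + 1) = 0.3706734
RL = -20 * log10(0.3706734) = 8.620 dB

8.620 dB


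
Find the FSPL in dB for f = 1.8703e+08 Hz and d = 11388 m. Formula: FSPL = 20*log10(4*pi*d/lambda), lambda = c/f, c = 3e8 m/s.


lambda = c / f = 3.0000e+08 / 1.8703e+08 = 1.604021 m
FSPL = 20 * log10(4*pi*11388/1.604021) = 99.01 dB

99.01 dB


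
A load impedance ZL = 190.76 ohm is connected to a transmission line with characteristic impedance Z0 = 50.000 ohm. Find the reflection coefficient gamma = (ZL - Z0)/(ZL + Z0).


gamma = (190.76 - 50.000) / (190.76 + 50.000) = 0.5846

0.5846


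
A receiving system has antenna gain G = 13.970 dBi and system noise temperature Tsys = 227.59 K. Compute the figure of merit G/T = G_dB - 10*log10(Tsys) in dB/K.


G/T = 13.970 - 10*log10(227.59) = 13.970 - 23.57153 = -9.602 dB/K

-9.602 dB/K
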